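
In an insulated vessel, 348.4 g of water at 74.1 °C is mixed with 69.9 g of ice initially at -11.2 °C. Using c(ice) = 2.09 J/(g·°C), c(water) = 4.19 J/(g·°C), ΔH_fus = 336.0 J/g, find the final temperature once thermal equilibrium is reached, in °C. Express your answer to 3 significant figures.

T_f = 47.4 °C

Heat to bring ice to 0 °C and melt it: q₁ = 69.9×2.09×11.2 + 69.9×336.0 = 25123 J
Heat the water can supply cooling to 0 °C: 348.4×4.19×74.1 = 108171 J > q₁, so all ice melts.
Energy balance: 348.4×4.19×(74.1 − T) = 25123 + 69.9×4.19×(T − 0)
1459.796(74.1 − T) = 25123 + 292.881 T
108171 − 25123 = 1752.677 T
T = 83048 / 1752.677 = 47.38 °C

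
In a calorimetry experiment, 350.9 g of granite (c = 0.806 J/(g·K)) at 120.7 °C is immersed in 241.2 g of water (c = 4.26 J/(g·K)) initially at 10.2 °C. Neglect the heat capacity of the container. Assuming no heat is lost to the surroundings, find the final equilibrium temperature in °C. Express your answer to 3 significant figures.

Heat lost by granite = heat gained by water.
(350.9)(0.806)(120.7 − T) = (241.2)(4.26)(T − 10.2)
282.8254 (120.7 − T) = 1027.512 (T − 10.2)
34137 − 282.8254 T = 1027.512 T − 10481
44618 = 1310.3374 T
T = 34.05 °C

T_f = 34.1 °C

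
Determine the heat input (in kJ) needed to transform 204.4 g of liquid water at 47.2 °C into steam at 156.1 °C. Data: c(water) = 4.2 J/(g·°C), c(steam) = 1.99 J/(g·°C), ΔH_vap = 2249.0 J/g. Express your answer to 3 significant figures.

q1 (heat water 47.2→100.0 °C): 204.4 × 4.2 × 52.8 = 45328 J
q2 (vaporize at 100 °C): 204.4 × 2249.0 = 459696 J
q3 (heat steam 100.0→156.1 °C): 204.4 × 1.99 × 56.1 = 22819 J
Total: 45328 + 459696 + 22819 = 527843 J = 528 kJ

q = 528 kJ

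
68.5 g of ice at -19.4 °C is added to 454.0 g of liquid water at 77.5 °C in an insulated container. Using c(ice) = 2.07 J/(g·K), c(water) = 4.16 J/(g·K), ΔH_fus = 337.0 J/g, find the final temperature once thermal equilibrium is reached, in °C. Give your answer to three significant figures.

T_f = 55.5 °C

Heat to bring ice to 0 °C and melt it: q₁ = 68.5×2.07×19.4 + 68.5×337.0 = 25835 J
Heat the water can supply cooling to 0 °C: 454.0×4.16×77.5 = 146370 J > q₁, so all ice melts.
Energy balance: 454.0×4.16×(77.5 − T) = 25835 + 68.5×4.16×(T − 0)
1888.64(77.5 − T) = 25835 + 284.96 T
146370 − 25835 = 2173.60 T
T = 120535 / 2173.60 = 55.45 °C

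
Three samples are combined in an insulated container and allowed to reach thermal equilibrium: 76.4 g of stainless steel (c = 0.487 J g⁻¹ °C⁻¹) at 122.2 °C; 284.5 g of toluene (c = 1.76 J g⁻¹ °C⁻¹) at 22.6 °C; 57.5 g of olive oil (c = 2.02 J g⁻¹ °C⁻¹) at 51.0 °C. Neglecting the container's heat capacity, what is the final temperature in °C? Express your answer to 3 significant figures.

T_f = 33.3 °C

Σ mᵢcᵢ(T − Tᵢ) = 0  ⇒  T = Σ mᵢcᵢTᵢ / Σ mᵢcᵢ
Σ mᵢcᵢ = 76.4×0.487 + 284.5×1.76 + 57.5×2.02 = 654.0768
Σ mᵢcᵢTᵢ = 37.2068×122.2 + 500.72×22.6 + 116.15×51.0 = 21787
T = 21787 / 654.0768 = 33.31 °C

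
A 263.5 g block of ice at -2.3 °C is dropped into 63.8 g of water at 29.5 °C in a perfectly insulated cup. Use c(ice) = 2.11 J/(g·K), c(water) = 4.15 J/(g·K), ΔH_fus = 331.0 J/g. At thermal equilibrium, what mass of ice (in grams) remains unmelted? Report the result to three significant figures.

m_ice remaining = 244 g

Heat to warm all ice to 0 °C: 263.5×2.11×2.3 = 1278.8 J
Heat released by water cooling to 0 °C: 63.8×4.15×29.5 = 7810.7 J
7810.7 J < 1278.8 + 263.5×331.0 = 88497.3 J, so not all ice melts; final T = 0 °C.
Heat left for melting: 7810.7 − 1278.8 = 6531.9 J
Mass melted = 6531.9 / 331.0 = 19.73 g
Ice remaining = 263.5 − 19.73 = 243.77 g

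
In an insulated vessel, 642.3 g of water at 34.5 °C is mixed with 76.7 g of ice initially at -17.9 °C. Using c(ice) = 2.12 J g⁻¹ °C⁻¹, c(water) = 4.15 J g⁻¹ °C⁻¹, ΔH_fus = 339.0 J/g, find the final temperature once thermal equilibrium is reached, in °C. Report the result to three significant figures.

T_f = 21.1 °C

Heat to bring ice to 0 °C and melt it: q₁ = 76.7×2.12×17.9 + 76.7×339.0 = 28912 J
Heat the water can supply cooling to 0 °C: 642.3×4.15×34.5 = 91961.3 J > q₁, so all ice melts.
Energy balance: 642.3×4.15×(34.5 − T) = 28912 + 76.7×4.15×(T − 0)
2665.545(34.5 − T) = 28912 + 318.305 T
91961.3 − 28912 = 2983.850 T
T = 63049.3 / 2983.850 = 21.13 °C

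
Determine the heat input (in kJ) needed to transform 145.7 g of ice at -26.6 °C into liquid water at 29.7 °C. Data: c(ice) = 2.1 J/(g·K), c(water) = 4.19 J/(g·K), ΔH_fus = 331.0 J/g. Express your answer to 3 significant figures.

q = 74.5 kJ

q1 (heat ice -26.6→0.0 °C): 145.7 × 2.1 × 26.6 = 8139 J
q2 (melt at 0 °C): 145.7 × 331.0 = 48227 J
q3 (heat water 0.0→29.7 °C): 145.7 × 4.19 × 29.7 = 18131 J
Total: 8139 + 48227 + 18131 = 74497 J = 74.5 kJ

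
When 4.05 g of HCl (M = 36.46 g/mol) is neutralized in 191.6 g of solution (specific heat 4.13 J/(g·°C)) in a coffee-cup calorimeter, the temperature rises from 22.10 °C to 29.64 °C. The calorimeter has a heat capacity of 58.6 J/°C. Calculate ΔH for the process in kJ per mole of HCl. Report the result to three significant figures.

|ΔT| = |29.64 − 22.10| = 7.54 °C
|q_surr| = (191.6 × 4.13 + 58.6) × 7.54 = 849.908 × 7.54 = 6408 J
n(HCl) = 4.05 / 36.46 = 0.1111 mol
Temperature rose, so q_rxn = −|q_surr| = -6.408 kJ
ΔH = q_rxn / n = -57.68 kJ/mol

ΔH = -57.7 kJ/mol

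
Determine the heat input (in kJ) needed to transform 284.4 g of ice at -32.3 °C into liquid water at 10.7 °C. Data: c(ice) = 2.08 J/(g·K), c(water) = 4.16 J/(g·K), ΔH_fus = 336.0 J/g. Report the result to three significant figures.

q1 (heat ice -32.3→0.0 °C): 284.4 × 2.08 × 32.3 = 19107 J
q2 (melt at 0 °C): 284.4 × 336.0 = 95558 J
q3 (heat water 0.0→10.7 °C): 284.4 × 4.16 × 10.7 = 12659 J
Total: 19107 + 95558 + 12659 = 127324 J = 127 kJ

q = 127 kJ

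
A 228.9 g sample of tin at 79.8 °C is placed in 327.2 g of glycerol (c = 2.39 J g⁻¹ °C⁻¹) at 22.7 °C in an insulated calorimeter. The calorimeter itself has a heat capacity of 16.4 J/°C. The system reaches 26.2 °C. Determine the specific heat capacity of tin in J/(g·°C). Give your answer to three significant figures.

q_gained = (327.2 × 2.39 + 16.4) × (26.2 − 22.7) = 2794 J
q_lost = 228.9 × c × (79.8 − 26.2) = 12269.04 c
Set equal: c = 2794 / 12269.04 = 0.228 J/(g·°C)

c = 0.228 J/(g·°C)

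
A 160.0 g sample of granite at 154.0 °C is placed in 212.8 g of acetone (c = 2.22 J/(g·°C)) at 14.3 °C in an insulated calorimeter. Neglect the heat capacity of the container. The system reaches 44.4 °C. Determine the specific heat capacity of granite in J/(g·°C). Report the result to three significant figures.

q_gained = (212.8 × 2.22) × (44.4 − 14.3) = 14220 J
q_lost = 160.0 × c × (154.0 − 44.4) = 17536 c
Set equal: c = 14220 / 17536 = 0.811 J/(g·°C)

c = 0.811 J/(g·°C)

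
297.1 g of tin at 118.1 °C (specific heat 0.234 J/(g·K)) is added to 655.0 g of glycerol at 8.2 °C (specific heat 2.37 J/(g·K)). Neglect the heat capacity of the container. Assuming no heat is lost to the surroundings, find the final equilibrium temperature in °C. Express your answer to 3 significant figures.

T_f = 12.9 °C

Heat lost by tin = heat gained by glycerol.
(297.1)(0.234)(118.1 − T) = (655.0)(2.37)(T − 8.2)
69.5214 (118.1 − T) = 1552.35 (T − 8.2)
8210.5 − 69.5214 T = 1552.35 T − 12729
20939.5 = 1621.8714 T
T = 12.91 °C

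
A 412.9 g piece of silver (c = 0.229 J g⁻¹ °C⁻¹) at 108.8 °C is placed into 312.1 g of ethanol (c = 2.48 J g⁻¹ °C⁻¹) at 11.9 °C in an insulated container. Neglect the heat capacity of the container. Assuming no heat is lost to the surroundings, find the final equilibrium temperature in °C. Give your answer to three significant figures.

Heat lost by silver = heat gained by ethanol.
(412.9)(0.229)(108.8 − T) = (312.1)(2.48)(T − 11.9)
94.5541 (108.8 − T) = 774.008 (T − 11.9)
10287 − 94.5541 T = 774.008 T − 9210.7
19497.7 = 868.5621 T
T = 22.448 °C

T_f = 22.4 °C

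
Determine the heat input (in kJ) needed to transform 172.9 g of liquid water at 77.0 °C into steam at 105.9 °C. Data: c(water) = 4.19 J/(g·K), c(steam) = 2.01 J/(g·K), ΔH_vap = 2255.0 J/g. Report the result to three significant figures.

q = 409 kJ

q1 (heat water 77.0→100.0 °C): 172.9 × 4.19 × 23.0 = 16662 J
q2 (vaporize at 100 °C): 172.9 × 2255.0 = 389890 J
q3 (heat steam 100.0→105.9 °C): 172.9 × 2.01 × 5.9 = 2050 J
Total: 16662 + 389890 + 2050 = 408602 J = 409 kJ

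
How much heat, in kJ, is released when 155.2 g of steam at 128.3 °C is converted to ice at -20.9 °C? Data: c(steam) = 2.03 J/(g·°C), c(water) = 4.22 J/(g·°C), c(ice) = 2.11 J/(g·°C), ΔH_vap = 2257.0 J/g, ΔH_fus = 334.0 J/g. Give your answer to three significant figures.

q = 483 kJ

q1 (cool steam 128.3→100 °C): 155.2 × 2.03 × 28.3 = 8916 J
q2 (condense at 100 °C): 155.2 × 2257.0 = 350286 J
q3 (cool water 100→0 °C): 155.2 × 4.22 × 100.0 = 65494 J
q4 (freeze at 0 °C): 155.2 × 334.0 = 51837 J
q5 (cool ice 0→-20.9 °C): 155.2 × 2.11 × 20.9 = 6844 J
Total: 8916 + 350286 + 65494 + 51837 + 6844 = 483377 J = 483 kJ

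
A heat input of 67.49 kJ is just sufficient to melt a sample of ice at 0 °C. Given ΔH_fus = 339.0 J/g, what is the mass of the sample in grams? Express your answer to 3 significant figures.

m = q / ΔH_fus = 67490 J / 339.0 J/g = 199 g

m = 199 g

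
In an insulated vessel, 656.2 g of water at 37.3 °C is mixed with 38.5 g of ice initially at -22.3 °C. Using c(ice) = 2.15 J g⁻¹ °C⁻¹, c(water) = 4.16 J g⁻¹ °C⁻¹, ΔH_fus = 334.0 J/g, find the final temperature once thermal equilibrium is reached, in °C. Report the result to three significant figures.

Heat to bring ice to 0 °C and melt it: q₁ = 38.5×2.15×22.3 + 38.5×334.0 = 14705 J
Heat the water can supply cooling to 0 °C: 656.2×4.16×37.3 = 101821 J > q₁, so all ice melts.
Energy balance: 656.2×4.16×(37.3 − T) = 14705 + 38.5×4.16×(T − 0)
2729.792(37.3 − T) = 14705 + 160.16 T
101821 − 14705 = 2889.952 T
T = 87116 / 2889.952 = 30.14 °C

T_f = 30.1 °C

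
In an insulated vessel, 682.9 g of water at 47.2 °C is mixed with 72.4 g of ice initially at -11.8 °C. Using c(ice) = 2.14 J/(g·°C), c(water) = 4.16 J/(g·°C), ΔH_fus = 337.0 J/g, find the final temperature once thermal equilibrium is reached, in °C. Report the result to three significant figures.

T_f = 34.3 °C

Heat to bring ice to 0 °C and melt it: q₁ = 72.4×2.14×11.8 + 72.4×337.0 = 26227 J
Heat the water can supply cooling to 0 °C: 682.9×4.16×47.2 = 134089 J > q₁, so all ice melts.
Energy balance: 682.9×4.16×(47.2 − T) = 26227 + 72.4×4.16×(T − 0)
2840.864(47.2 − T) = 26227 + 301.184 T
134089 − 26227 = 3142.048 T
T = 107862 / 3142.048 = 34.33 °C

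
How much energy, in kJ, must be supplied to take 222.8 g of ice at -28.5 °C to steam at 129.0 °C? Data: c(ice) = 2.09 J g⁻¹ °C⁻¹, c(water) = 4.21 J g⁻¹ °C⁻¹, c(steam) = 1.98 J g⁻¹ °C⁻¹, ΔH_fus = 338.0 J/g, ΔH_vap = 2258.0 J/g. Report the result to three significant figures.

q1 (heat ice -28.5→0.0 °C): 222.8 × 2.09 × 28.5 = 13271 J
q2 (melt at 0 °C): 222.8 × 338.0 = 75306 J
q3 (heat water 0.0→100.0 °C): 222.8 × 4.21 × 100.0 = 93799 J
q4 (vaporize at 100 °C): 222.8 × 2258.0 = 503082 J
q5 (heat steam 100.0→129.0 °C): 222.8 × 1.98 × 29.0 = 12793 J
Total: 13271 + 75306 + 93799 + 503082 + 12793 = 698251 J = 698 kJ

q = 698 kJ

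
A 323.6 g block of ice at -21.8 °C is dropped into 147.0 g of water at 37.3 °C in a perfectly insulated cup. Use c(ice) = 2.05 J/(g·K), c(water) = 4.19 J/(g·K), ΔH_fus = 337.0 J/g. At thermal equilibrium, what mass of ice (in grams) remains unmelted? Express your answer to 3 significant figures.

m_ice remaining = 298 g

Heat to warm all ice to 0 °C: 323.6×2.05×21.8 = 14462 J
Heat released by water cooling to 0 °C: 147.0×4.19×37.3 = 22974 J
22974 J < 14462 + 323.6×337.0 = 123515.2 J, so not all ice melts; final T = 0 °C.
Heat left for melting: 22974 − 14462 = 8512 J
Mass melted = 8512 / 337.0 = 25.26 g
Ice remaining = 323.6 − 25.26 = 298.34 g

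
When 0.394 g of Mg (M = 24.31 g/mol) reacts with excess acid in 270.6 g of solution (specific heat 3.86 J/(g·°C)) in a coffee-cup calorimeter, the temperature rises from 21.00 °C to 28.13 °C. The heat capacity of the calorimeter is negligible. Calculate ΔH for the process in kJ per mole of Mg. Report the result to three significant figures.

ΔH = -460 kJ/mol

|ΔT| = |28.13 − 21.00| = 7.13 °C
|q_surr| = (270.6 × 3.86) × 7.13 = 1044.516 × 7.13 = 7447.4 J
n(Mg) = 0.394 / 24.31 = 0.016207 mol
Temperature rose, so q_rxn = −|q_surr| = -7.4474 kJ
ΔH = q_rxn / n = -459.5 kJ/mol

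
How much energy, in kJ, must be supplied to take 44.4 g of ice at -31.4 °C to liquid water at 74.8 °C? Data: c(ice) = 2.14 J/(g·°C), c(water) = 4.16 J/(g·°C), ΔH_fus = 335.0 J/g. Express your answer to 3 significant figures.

q = 31.7 kJ

q1 (heat ice -31.4→0.0 °C): 44.4 × 2.14 × 31.4 = 2984 J
q2 (melt at 0 °C): 44.4 × 335.0 = 14874 J
q3 (heat water 0.0→74.8 °C): 44.4 × 4.16 × 74.8 = 13816 J
Total: 2984 + 14874 + 13816 = 31674 J = 31.7 kJ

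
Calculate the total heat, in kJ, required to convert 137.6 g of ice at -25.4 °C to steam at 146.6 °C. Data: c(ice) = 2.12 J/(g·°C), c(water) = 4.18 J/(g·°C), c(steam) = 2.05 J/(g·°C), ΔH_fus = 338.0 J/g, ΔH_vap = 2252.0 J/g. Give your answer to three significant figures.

q = 434 kJ

q1 (heat ice -25.4→0.0 °C): 137.6 × 2.12 × 25.4 = 7409 J
q2 (melt at 0 °C): 137.6 × 338.0 = 46509 J
q3 (heat water 0.0→100.0 °C): 137.6 × 4.18 × 100.0 = 57517 J
q4 (vaporize at 100 °C): 137.6 × 2252.0 = 309875 J
q5 (heat steam 100.0→146.6 °C): 137.6 × 2.05 × 46.6 = 13145 J
Total: 7409 + 46509 + 57517 + 309875 + 13145 = 434455 J = 434 kJ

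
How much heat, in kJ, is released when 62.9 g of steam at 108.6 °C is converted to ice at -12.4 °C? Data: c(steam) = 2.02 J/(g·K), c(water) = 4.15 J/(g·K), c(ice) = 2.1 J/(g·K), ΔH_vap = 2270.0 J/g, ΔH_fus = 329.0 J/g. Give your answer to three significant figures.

q = 192 kJ

q1 (cool steam 108.6→100 °C): 62.9 × 2.02 × 8.6 = 1093 J
q2 (condense at 100 °C): 62.9 × 2270.0 = 142783 J
q3 (cool water 100→0 °C): 62.9 × 4.15 × 100.0 = 26104 J
q4 (freeze at 0 °C): 62.9 × 329.0 = 20694 J
q5 (cool ice 0→-12.4 °C): 62.9 × 2.1 × 12.4 = 1638 J
Total: 1093 + 142783 + 26104 + 20694 + 1638 = 192312 J = 192 kJ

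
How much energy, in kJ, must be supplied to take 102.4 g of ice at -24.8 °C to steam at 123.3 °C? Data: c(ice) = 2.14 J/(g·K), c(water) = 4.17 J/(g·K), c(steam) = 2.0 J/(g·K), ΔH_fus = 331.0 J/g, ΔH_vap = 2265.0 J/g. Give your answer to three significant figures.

q1 (heat ice -24.8→0.0 °C): 102.4 × 2.14 × 24.8 = 5435 J
q2 (melt at 0 °C): 102.4 × 331.0 = 33894 J
q3 (heat water 0.0→100.0 °C): 102.4 × 4.17 × 100.0 = 42701 J
q4 (vaporize at 100 °C): 102.4 × 2265.0 = 231936 J
q5 (heat steam 100.0→123.3 °C): 102.4 × 2.0 × 23.3 = 4772 J
Total: 5435 + 33894 + 42701 + 231936 + 4772 = 318738 J = 319 kJ

q = 319 kJ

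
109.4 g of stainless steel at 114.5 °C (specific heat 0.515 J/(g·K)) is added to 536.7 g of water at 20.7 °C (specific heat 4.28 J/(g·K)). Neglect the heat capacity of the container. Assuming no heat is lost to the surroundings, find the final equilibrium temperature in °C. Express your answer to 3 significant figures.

Heat lost by stainless steel = heat gained by water.
(109.4)(0.515)(114.5 − T) = (536.7)(4.28)(T − 20.7)
56.341 (114.5 − T) = 2297.076 (T − 20.7)
6451.0 − 56.341 T = 2297.076 T − 47549
54000.0 = 2353.417 T
T = 22.945 °C

T_f = 22.9 °C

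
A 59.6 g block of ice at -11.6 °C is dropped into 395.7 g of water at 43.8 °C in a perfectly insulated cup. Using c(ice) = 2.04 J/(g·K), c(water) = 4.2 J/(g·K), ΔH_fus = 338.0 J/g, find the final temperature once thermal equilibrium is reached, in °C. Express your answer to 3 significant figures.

Heat to bring ice to 0 °C and melt it: q₁ = 59.6×2.04×11.6 + 59.6×338.0 = 21555 J
Heat the water can supply cooling to 0 °C: 395.7×4.2×43.8 = 72793.0 J > q₁, so all ice melts.
Energy balance: 395.7×4.2×(43.8 − T) = 21555 + 59.6×4.2×(T − 0)
1661.94(43.8 − T) = 21555 + 250.32 T
72793.0 − 21555 = 1912.26 T
T = 51238.0 / 1912.26 = 26.79 °C

T_f = 26.8 °C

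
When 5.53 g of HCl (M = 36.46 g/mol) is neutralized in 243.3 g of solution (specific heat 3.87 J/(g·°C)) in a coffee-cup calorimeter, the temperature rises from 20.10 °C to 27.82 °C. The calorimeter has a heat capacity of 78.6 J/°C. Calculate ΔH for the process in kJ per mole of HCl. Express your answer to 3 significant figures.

|ΔT| = |27.82 − 20.10| = 7.72 °C
|q_surr| = (243.3 × 3.87 + 78.6) × 7.72 = 1020.171 × 7.72 = 7876 J
n(HCl) = 5.53 / 36.46 = 0.1517 mol
Temperature rose, so q_rxn = −|q_surr| = -7.876 kJ
ΔH = q_rxn / n = -51.92 kJ/mol

ΔH = -51.9 kJ/mol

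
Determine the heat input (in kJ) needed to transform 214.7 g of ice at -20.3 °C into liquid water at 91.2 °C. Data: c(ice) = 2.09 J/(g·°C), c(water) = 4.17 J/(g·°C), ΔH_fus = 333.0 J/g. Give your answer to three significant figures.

q1 (heat ice -20.3→0.0 °C): 214.7 × 2.09 × 20.3 = 9109 J
q2 (melt at 0 °C): 214.7 × 333.0 = 71495 J
q3 (heat water 0.0→91.2 °C): 214.7 × 4.17 × 91.2 = 81651 J
Total: 9109 + 71495 + 81651 = 162255 J = 162 kJ

q = 162 kJ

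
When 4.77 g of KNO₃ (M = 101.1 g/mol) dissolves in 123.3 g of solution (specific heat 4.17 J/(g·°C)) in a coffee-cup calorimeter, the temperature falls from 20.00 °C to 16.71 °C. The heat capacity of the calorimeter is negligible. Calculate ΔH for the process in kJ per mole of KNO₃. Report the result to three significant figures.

|ΔT| = |16.71 − 20.00| = 3.29 °C
|q_surr| = (123.3 × 4.17) × 3.29 = 514.161 × 3.29 = 1692 J
n(KNO₃) = 4.77 / 101.1 = 0.04718 mol
Temperature fell, so q_rxn = +|q_surr| = 1.692 kJ
ΔH = q_rxn / n = 35.86 kJ/mol

ΔH = 35.9 kJ/mol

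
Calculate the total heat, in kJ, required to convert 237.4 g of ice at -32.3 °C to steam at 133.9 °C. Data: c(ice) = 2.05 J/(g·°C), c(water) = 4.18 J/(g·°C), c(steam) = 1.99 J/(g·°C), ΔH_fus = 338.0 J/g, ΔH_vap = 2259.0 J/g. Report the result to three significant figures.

q1 (heat ice -32.3→0.0 °C): 237.4 × 2.05 × 32.3 = 15719 J
q2 (melt at 0 °C): 237.4 × 338.0 = 80241 J
q3 (heat water 0.0→100.0 °C): 237.4 × 4.18 × 100.0 = 99233 J
q4 (vaporize at 100 °C): 237.4 × 2259.0 = 536287 J
q5 (heat steam 100.0→133.9 °C): 237.4 × 1.99 × 33.9 = 16015 J
Total: 15719 + 80241 + 99233 + 536287 + 16015 = 747495 J = 747 kJ

q = 747 kJ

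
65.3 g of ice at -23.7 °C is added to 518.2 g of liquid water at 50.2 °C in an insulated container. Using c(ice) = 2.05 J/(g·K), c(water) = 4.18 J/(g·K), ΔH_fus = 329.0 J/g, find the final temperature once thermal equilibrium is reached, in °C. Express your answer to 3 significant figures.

T_f = 34.5 °C

Heat to bring ice to 0 °C and melt it: q₁ = 65.3×2.05×23.7 + 65.3×329.0 = 24656 J
Heat the water can supply cooling to 0 °C: 518.2×4.18×50.2 = 108737 J > q₁, so all ice melts.
Energy balance: 518.2×4.18×(50.2 − T) = 24656 + 65.3×4.18×(T − 0)
2166.076(50.2 − T) = 24656 + 272.954 T
108737 − 24656 = 2439.030 T
T = 84081 / 2439.030 = 34.47 °C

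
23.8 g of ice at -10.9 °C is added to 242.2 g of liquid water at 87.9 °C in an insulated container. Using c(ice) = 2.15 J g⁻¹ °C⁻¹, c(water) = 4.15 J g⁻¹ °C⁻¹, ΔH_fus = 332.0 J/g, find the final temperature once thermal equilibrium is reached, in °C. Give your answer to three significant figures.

Heat to bring ice to 0 °C and melt it: q₁ = 23.8×2.15×10.9 + 23.8×332.0 = 8459.4 J
Heat the water can supply cooling to 0 °C: 242.2×4.15×87.9 = 88350.9 J > q₁, so all ice melts.
Energy balance: 242.2×4.15×(87.9 − T) = 8459.4 + 23.8×4.15×(T − 0)
1005.13(87.9 − T) = 8459.4 + 98.77 T
88350.9 − 8459.4 = 1103.90 T
T = 79891.5 / 1103.90 = 72.37 °C

T_f = 72.4 °C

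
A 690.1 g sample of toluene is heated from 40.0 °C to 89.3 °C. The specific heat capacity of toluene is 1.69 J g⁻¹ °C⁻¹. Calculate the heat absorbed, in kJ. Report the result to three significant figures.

q = m c ΔT = 690.1 × 1.69 × (89.3 − 40.0)
q = 690.1 × 1.69 × 49.3 = 57500 J = 57.5 kJ

q = 57.5 kJ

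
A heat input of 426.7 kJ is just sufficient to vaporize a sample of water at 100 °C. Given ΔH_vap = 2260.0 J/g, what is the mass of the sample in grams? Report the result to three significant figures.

m = q / ΔH_vap = 426700 J / 2260.0 J/g = 189 g

m = 189 g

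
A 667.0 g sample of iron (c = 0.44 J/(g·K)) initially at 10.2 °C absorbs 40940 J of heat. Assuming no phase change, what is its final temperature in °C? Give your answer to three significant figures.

T_f = 150 °C

ΔT = q / (m c) = 40940 / (667.0 × 0.44) = 139.5 °C
T_f = 10.2 + 139.5 = 149.7 °C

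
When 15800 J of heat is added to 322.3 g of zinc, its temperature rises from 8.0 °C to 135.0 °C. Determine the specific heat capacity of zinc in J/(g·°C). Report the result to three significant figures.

c = 0.386 J/(g·°C)

c = q / (m ΔT) = 15800 / (322.3 × 127.0)
c = 15800 / 40932.1 = 0.386 J/(g·°C)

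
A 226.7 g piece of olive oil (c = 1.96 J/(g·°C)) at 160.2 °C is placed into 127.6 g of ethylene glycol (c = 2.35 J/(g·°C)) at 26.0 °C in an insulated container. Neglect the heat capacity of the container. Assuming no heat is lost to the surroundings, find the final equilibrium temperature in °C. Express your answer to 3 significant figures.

T_f = 106 °C

Heat lost by olive oil = heat gained by ethylene glycol.
(226.7)(1.96)(160.2 − T) = (127.6)(2.35)(T − 26.0)
444.332 (160.2 − T) = 299.86 (T − 26.0)
71182 − 444.332 T = 299.86 T − 7796.4
78978.4 = 744.192 T
T = 106.1 °C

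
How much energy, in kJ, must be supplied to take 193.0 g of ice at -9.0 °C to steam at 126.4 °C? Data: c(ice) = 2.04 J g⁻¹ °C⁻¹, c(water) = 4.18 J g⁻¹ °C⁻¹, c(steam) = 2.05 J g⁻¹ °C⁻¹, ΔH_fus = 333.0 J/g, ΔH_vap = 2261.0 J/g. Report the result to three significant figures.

q = 595 kJ

q1 (heat ice -9.0→0.0 °C): 193.0 × 2.04 × 9.0 = 3543 J
q2 (melt at 0 °C): 193.0 × 333.0 = 64269 J
q3 (heat water 0.0→100.0 °C): 193.0 × 4.18 × 100.0 = 80674 J
q4 (vaporize at 100 °C): 193.0 × 2261.0 = 436373 J
q5 (heat steam 100.0→126.4 °C): 193.0 × 2.05 × 26.4 = 10445 J
Total: 3543 + 64269 + 80674 + 436373 + 10445 = 595304 J = 595 kJ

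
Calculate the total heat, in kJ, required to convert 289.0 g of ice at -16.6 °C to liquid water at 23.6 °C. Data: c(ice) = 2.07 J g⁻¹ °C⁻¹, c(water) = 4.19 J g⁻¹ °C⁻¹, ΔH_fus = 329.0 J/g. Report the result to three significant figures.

q1 (heat ice -16.6→0.0 °C): 289.0 × 2.07 × 16.6 = 9931 J
q2 (melt at 0 °C): 289.0 × 329.0 = 95081 J
q3 (heat water 0.0→23.6 °C): 289.0 × 4.19 × 23.6 = 28577 J
Total: 9931 + 95081 + 28577 = 133589 J = 134 kJ

q = 134 kJ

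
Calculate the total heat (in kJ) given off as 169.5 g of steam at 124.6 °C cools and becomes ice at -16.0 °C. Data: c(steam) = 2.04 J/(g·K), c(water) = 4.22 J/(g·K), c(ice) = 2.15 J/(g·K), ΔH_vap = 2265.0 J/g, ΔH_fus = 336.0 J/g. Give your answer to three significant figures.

q = 527 kJ

q1 (cool steam 124.6→100 °C): 169.5 × 2.04 × 24.6 = 8506 J
q2 (condense at 100 °C): 169.5 × 2265.0 = 383918 J
q3 (cool water 100→0 °C): 169.5 × 4.22 × 100.0 = 71529 J
q4 (freeze at 0 °C): 169.5 × 336.0 = 56952 J
q5 (cool ice 0→-16.0 °C): 169.5 × 2.15 × 16.0 = 5831 J
Total: 8506 + 383918 + 71529 + 56952 + 5831 = 526736 J = 527 kJ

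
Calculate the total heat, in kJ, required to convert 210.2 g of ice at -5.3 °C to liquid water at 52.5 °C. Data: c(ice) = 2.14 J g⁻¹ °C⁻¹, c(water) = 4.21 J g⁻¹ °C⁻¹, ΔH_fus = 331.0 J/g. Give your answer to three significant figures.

q1 (heat ice -5.3→0.0 °C): 210.2 × 2.14 × 5.3 = 2384 J
q2 (melt at 0 °C): 210.2 × 331.0 = 69576 J
q3 (heat water 0.0→52.5 °C): 210.2 × 4.21 × 52.5 = 46459 J
Total: 2384 + 69576 + 46459 = 118419 J = 118 kJ

q = 118 kJ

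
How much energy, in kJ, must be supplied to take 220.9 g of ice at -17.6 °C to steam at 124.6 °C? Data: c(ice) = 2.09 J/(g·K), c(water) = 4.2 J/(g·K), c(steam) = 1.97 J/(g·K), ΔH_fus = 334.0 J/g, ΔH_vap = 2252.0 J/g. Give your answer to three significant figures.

q = 683 kJ

q1 (heat ice -17.6→0.0 °C): 220.9 × 2.09 × 17.6 = 8126 J
q2 (melt at 0 °C): 220.9 × 334.0 = 73781 J
q3 (heat water 0.0→100.0 °C): 220.9 × 4.2 × 100.0 = 92778 J
q4 (vaporize at 100 °C): 220.9 × 2252.0 = 497467 J
q5 (heat steam 100.0→124.6 °C): 220.9 × 1.97 × 24.6 = 10705 J
Total: 8126 + 73781 + 92778 + 497467 + 10705 = 682857 J = 683 kJ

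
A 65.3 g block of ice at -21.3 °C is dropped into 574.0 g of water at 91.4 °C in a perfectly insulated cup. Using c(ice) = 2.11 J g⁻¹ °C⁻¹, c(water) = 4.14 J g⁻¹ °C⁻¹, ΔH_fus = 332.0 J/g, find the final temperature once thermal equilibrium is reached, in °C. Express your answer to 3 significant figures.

T_f = 72.8 °C

Heat to bring ice to 0 °C and melt it: q₁ = 65.3×2.11×21.3 + 65.3×332.0 = 24614 J
Heat the water can supply cooling to 0 °C: 574.0×4.14×91.4 = 217199 J > q₁, so all ice melts.
Energy balance: 574.0×4.14×(91.4 − T) = 24614 + 65.3×4.14×(T − 0)
2376.36(91.4 − T) = 24614 + 270.342 T
217199 − 24614 = 2646.702 T
T = 192585 / 2646.702 = 72.76 °C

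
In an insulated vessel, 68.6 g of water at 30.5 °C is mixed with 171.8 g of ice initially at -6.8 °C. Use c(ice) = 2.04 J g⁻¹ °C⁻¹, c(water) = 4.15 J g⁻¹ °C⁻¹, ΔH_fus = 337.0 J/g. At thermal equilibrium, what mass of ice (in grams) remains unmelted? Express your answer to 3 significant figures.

Heat to warm all ice to 0 °C: 171.8×2.04×6.8 = 2383.2 J
Heat released by water cooling to 0 °C: 68.6×4.15×30.5 = 8683.0 J
8683.0 J < 2383.2 + 171.8×337.0 = 60279.8 J, so not all ice melts; final T = 0 °C.
Heat left for melting: 8683.0 − 2383.2 = 6299.8 J
Mass melted = 6299.8 / 337.0 = 18.69 g
Ice remaining = 171.8 − 18.69 = 153.11 g

m_ice remaining = 153 g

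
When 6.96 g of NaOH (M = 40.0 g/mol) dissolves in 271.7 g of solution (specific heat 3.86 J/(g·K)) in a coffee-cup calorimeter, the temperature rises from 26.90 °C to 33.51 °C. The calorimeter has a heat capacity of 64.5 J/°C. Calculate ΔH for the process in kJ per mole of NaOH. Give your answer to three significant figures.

ΔH = -42.3 kJ/mol

|ΔT| = |33.51 − 26.90| = 6.61 °C
|q_surr| = (271.7 × 3.86 + 64.5) × 6.61 = 1113.262 × 6.61 = 7359 J
n(NaOH) = 6.96 / 40.0 = 0.1740 mol
Temperature rose, so q_rxn = −|q_surr| = -7.359 kJ
ΔH = q_rxn / n = -42.29 kJ/mol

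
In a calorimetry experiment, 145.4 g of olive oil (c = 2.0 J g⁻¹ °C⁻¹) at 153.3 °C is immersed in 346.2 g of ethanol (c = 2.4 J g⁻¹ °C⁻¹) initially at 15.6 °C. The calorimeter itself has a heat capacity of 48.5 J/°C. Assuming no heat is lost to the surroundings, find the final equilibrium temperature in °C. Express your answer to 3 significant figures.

T_f = 49.8 °C

Heat lost by olive oil = heat gained by ethanol + calorimeter.
(145.4)(2.0)(153.3 − T) = [(346.2)(2.4) + 48.5](T − 15.6)
290.8 (153.3 − T) = 879.38 (T − 15.6)
44580 − 290.8 T = 879.38 T − 13718
58298 = 1170.18 T
T = 49.82 °C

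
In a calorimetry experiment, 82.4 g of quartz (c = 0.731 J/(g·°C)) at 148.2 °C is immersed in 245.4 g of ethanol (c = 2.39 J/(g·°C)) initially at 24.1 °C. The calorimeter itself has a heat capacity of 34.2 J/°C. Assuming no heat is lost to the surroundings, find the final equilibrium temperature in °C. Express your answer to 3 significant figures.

Heat lost by quartz = heat gained by ethanol + calorimeter.
(82.4)(0.731)(148.2 − T) = [(245.4)(2.39) + 34.2](T − 24.1)
60.2344 (148.2 − T) = 620.706 (T − 24.1)
8926.7 − 60.2344 T = 620.706 T − 14959
23885.7 = 680.9404 T
T = 35.08 °C

T_f = 35.1 °C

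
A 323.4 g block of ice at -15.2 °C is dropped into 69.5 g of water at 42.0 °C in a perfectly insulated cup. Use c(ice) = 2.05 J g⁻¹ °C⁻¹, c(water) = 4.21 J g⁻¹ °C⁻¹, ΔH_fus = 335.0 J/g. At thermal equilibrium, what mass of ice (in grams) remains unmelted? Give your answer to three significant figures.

m_ice remaining = 317 g

Heat to warm all ice to 0 °C: 323.4×2.05×15.2 = 10077 J
Heat released by water cooling to 0 °C: 69.5×4.21×42.0 = 12289 J
12289 J < 10077 + 323.4×335.0 = 118416 J, so not all ice melts; final T = 0 °C.
Heat left for melting: 12289 − 10077 = 2212 J
Mass melted = 2212 / 335.0 = 6.603 g
Ice remaining = 323.4 − 6.603 = 316.797 g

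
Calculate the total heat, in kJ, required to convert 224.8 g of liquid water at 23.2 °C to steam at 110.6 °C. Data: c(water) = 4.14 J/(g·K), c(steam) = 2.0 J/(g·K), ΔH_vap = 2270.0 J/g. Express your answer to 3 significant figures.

q1 (heat water 23.2→100.0 °C): 224.8 × 4.14 × 76.8 = 71476 J
q2 (vaporize at 100 °C): 224.8 × 2270.0 = 510296 J
q3 (heat steam 100.0→110.6 °C): 224.8 × 2.0 × 10.6 = 4766 J
Total: 71476 + 510296 + 4766 = 586538 J = 587 kJ

q = 587 kJ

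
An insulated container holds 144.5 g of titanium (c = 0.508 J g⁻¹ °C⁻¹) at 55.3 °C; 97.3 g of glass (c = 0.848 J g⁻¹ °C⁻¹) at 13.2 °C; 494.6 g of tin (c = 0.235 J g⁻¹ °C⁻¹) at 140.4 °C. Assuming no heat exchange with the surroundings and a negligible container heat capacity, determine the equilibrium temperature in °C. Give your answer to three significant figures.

T_f = 78.9 °C

Σ mᵢcᵢ(T − Tᵢ) = 0  ⇒  T = Σ mᵢcᵢTᵢ / Σ mᵢcᵢ
Σ mᵢcᵢ = 144.5×0.508 + 97.3×0.848 + 494.6×0.235 = 272.1474
Σ mᵢcᵢTᵢ = 73.406×55.3 + 82.5104×13.2 + 116.231×140.4 = 21467
T = 21467 / 272.1474 = 78.88 °C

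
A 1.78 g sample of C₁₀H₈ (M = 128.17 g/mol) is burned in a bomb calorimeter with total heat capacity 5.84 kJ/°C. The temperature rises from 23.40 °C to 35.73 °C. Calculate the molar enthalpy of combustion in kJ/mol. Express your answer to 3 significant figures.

ΔH = -5180 kJ/mol

ΔT = 35.73 − 23.40 = 12.33 °C
q_cal = C_cal × ΔT = 5.84 × 12.33 = 72.0072 kJ
n = 1.78 / 128.17 = 0.01389 mol
q_rxn = −q_cal = -72.0072 kJ
ΔH = -72.0072 / 0.01389 = -5184 kJ/mol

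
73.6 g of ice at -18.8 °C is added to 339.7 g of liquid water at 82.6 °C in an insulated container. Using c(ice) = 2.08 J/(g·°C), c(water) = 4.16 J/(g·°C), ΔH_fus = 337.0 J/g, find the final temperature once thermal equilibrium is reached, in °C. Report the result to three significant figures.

Heat to bring ice to 0 °C and melt it: q₁ = 73.6×2.08×18.8 + 73.6×337.0 = 27681 J
Heat the water can supply cooling to 0 °C: 339.7×4.16×82.6 = 116726 J > q₁, so all ice melts.
Energy balance: 339.7×4.16×(82.6 − T) = 27681 + 73.6×4.16×(T − 0)
1413.152(82.6 − T) = 27681 + 306.176 T
116726 − 27681 = 1719.328 T
T = 89045 / 1719.328 = 51.79 °C

T_f = 51.8 °C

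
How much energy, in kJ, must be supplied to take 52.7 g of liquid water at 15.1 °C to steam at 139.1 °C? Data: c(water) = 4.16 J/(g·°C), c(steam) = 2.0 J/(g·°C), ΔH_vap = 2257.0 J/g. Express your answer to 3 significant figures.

q1 (heat water 15.1→100.0 °C): 52.7 × 4.16 × 84.9 = 18613 J
q2 (vaporize at 100 °C): 52.7 × 2257.0 = 118944 J
q3 (heat steam 100.0→139.1 °C): 52.7 × 2.0 × 39.1 = 4121 J
Total: 18613 + 118944 + 4121 = 141678 J = 142 kJ

q = 142 kJ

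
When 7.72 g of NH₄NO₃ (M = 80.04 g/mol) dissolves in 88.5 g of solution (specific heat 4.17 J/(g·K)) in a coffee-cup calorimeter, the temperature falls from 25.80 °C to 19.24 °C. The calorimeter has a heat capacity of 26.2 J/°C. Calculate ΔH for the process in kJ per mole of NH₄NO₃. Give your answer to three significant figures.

|ΔT| = |19.24 − 25.80| = 6.56 °C
|q_surr| = (88.5 × 4.17 + 26.2) × 6.56 = 395.245 × 6.56 = 2593 J
n(NH₄NO₃) = 7.72 / 80.04 = 0.09645 mol
Temperature fell, so q_rxn = +|q_surr| = 2.593 kJ
ΔH = q_rxn / n = 26.88 kJ/mol

ΔH = 26.9 kJ/mol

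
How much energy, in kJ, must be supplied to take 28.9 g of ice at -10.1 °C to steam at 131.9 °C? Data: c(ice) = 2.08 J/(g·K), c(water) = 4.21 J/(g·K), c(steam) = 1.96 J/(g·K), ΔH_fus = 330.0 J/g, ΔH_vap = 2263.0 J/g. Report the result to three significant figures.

q = 89.5 kJ

q1 (heat ice -10.1→0.0 °C): 28.9 × 2.08 × 10.1 = 607 J
q2 (melt at 0 °C): 28.9 × 330.0 = 9537 J
q3 (heat water 0.0→100.0 °C): 28.9 × 4.21 × 100.0 = 12167 J
q4 (vaporize at 100 °C): 28.9 × 2263.0 = 65401 J
q5 (heat steam 100.0→131.9 °C): 28.9 × 1.96 × 31.9 = 1807 J
Total: 607 + 9537 + 12167 + 65401 + 1807 = 89519 J = 89.5 kJ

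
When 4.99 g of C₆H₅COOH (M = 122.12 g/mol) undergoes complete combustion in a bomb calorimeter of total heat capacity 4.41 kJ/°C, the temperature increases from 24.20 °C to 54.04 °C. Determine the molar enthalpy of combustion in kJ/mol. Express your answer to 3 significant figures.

ΔT = 54.04 − 24.20 = 29.84 °C
q_cal = C_cal × ΔT = 4.41 × 29.84 = 131.5944 kJ
n = 4.99 / 122.12 = 0.04086 mol
q_rxn = −q_cal = -131.5944 kJ
ΔH = -131.5944 / 0.04086 = -3221 kJ/mol

ΔH = -3220 kJ/mol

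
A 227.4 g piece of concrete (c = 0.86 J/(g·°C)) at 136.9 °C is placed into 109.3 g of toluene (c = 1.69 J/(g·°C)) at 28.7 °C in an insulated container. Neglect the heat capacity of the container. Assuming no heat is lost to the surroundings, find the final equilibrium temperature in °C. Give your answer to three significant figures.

T_f = 84.3 °C

Heat lost by concrete = heat gained by toluene.
(227.4)(0.86)(136.9 − T) = (109.3)(1.69)(T − 28.7)
195.564 (136.9 − T) = 184.717 (T − 28.7)
26773 − 195.564 T = 184.717 T − 5301.4
32074.4 = 380.281 T
T = 84.34 °C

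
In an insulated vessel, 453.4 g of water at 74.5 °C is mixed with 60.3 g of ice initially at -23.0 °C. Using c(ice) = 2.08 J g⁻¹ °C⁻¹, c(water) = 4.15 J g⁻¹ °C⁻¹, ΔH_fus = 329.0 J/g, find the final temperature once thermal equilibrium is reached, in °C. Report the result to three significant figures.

T_f = 55.1 °C

Heat to bring ice to 0 °C and melt it: q₁ = 60.3×2.08×23.0 + 60.3×329.0 = 22723 J
Heat the water can supply cooling to 0 °C: 453.4×4.15×74.5 = 140180 J > q₁, so all ice melts.
Energy balance: 453.4×4.15×(74.5 − T) = 22723 + 60.3×4.15×(T − 0)
1881.61(74.5 − T) = 22723 + 250.245 T
140180 − 22723 = 2131.855 T
T = 117457 / 2131.855 = 55.10 °C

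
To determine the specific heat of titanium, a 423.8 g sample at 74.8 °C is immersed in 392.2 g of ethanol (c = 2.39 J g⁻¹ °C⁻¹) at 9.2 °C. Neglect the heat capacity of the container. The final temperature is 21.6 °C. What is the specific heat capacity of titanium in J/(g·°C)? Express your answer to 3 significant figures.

c = 0.516 J/(g·°C)

q_gained = (392.2 × 2.39) × (21.6 − 9.2) = 11623 J
q_lost = 423.8 × c × (74.8 − 21.6) = 22546.16 c
Set equal: c = 11623 / 22546.16 = 0.516 J/(g·°C)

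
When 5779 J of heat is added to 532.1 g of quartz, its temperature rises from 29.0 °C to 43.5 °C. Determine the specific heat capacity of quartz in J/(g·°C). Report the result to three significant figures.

c = q / (m ΔT) = 5779 / (532.1 × 14.5)
c = 5779 / 7715.45 = 0.749 J/(g·°C)

c = 0.749 J/(g·°C)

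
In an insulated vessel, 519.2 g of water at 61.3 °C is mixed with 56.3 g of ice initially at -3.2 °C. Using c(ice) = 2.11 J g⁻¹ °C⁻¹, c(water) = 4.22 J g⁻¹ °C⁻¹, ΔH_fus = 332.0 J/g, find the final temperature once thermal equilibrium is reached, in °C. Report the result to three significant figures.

T_f = 47.5 °C

Heat to bring ice to 0 °C and melt it: q₁ = 56.3×2.11×3.2 + 56.3×332.0 = 19072 J
Heat the water can supply cooling to 0 °C: 519.2×4.22×61.3 = 134310 J > q₁, so all ice melts.
Energy balance: 519.2×4.22×(61.3 − T) = 19072 + 56.3×4.22×(T − 0)
2191.024(61.3 − T) = 19072 + 237.586 T
134310 − 19072 = 2428.610 T
T = 115238 / 2428.610 = 47.45 °C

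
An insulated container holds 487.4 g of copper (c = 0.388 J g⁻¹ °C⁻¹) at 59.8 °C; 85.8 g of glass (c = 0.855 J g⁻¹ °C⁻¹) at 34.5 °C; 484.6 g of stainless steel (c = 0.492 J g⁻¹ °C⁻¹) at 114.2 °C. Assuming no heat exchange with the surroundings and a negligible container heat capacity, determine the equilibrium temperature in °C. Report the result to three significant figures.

T_f = 82.0 °C

Σ mᵢcᵢ(T − Tᵢ) = 0  ⇒  T = Σ mᵢcᵢTᵢ / Σ mᵢcᵢ
Σ mᵢcᵢ = 487.4×0.388 + 85.8×0.855 + 484.6×0.492 = 500.8934
Σ mᵢcᵢTᵢ = 189.1112×59.8 + 73.359×34.5 + 238.4232×114.2 = 41068
T = 41068 / 500.8934 = 81.99 °C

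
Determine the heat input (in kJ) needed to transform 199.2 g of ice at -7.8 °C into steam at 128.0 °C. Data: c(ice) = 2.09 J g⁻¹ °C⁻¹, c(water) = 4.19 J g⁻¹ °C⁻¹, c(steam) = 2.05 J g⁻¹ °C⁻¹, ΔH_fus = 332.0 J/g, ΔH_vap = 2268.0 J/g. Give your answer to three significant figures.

q = 616 kJ

q1 (heat ice -7.8→0.0 °C): 199.2 × 2.09 × 7.8 = 3247 J
q2 (melt at 0 °C): 199.2 × 332.0 = 66134 J
q3 (heat water 0.0→100.0 °C): 199.2 × 4.19 × 100.0 = 83465 J
q4 (vaporize at 100 °C): 199.2 × 2268.0 = 451786 J
q5 (heat steam 100.0→128.0 °C): 199.2 × 2.05 × 28.0 = 11434 J
Total: 3247 + 66134 + 83465 + 451786 + 11434 = 616066 J = 616 kJ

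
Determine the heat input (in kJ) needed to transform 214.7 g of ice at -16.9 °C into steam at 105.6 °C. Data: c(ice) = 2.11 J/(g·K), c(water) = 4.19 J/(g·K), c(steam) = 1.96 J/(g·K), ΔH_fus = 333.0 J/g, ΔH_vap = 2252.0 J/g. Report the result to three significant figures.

q1 (heat ice -16.9→0.0 °C): 214.7 × 2.11 × 16.9 = 7656 J
q2 (melt at 0 °C): 214.7 × 333.0 = 71495 J
q3 (heat water 0.0→100.0 °C): 214.7 × 4.19 × 100.0 = 89959 J
q4 (vaporize at 100 °C): 214.7 × 2252.0 = 483504 J
q5 (heat steam 100.0→105.6 °C): 214.7 × 1.96 × 5.6 = 2357 J
Total: 7656 + 71495 + 89959 + 483504 + 2357 = 654971 J = 655 kJ

q = 655 kJ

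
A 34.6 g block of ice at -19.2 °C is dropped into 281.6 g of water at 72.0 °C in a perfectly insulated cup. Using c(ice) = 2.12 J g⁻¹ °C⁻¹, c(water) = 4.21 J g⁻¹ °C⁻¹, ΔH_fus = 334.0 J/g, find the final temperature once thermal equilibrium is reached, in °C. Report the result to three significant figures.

T_f = 54.4 °C

Heat to bring ice to 0 °C and melt it: q₁ = 34.6×2.12×19.2 + 34.6×334.0 = 12965 J
Heat the water can supply cooling to 0 °C: 281.6×4.21×72.0 = 85358.6 J > q₁, so all ice melts.
Energy balance: 281.6×4.21×(72.0 − T) = 12965 + 34.6×4.21×(T − 0)
1185.536(72.0 − T) = 12965 + 145.666 T
85358.6 − 12965 = 1331.202 T
T = 72393.6 / 1331.202 = 54.38 °C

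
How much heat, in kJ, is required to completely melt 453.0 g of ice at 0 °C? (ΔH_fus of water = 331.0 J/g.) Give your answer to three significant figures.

q = m × ΔH_fus = 453.0 × 331.0 = 149900 J = 150 kJ

q = 150 kJ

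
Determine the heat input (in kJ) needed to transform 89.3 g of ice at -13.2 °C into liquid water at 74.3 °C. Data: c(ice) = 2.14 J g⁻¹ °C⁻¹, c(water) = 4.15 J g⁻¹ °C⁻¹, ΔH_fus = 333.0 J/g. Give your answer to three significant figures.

q = 59.8 kJ

q1 (heat ice -13.2→0.0 °C): 89.3 × 2.14 × 13.2 = 2523 J
q2 (melt at 0 °C): 89.3 × 333.0 = 29737 J
q3 (heat water 0.0→74.3 °C): 89.3 × 4.15 × 74.3 = 27535 J
Total: 2523 + 29737 + 27535 = 59795 J = 59.8 kJ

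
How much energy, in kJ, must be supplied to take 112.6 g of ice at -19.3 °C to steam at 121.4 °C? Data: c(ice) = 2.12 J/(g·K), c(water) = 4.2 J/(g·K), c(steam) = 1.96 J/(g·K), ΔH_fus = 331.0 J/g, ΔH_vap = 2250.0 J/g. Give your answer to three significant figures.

q1 (heat ice -19.3→0.0 °C): 112.6 × 2.12 × 19.3 = 4607 J
q2 (melt at 0 °C): 112.6 × 331.0 = 37271 J
q3 (heat water 0.0→100.0 °C): 112.6 × 4.2 × 100.0 = 47292 J
q4 (vaporize at 100 °C): 112.6 × 2250.0 = 253350 J
q5 (heat steam 100.0→121.4 °C): 112.6 × 1.96 × 21.4 = 4723 J
Total: 4607 + 37271 + 47292 + 253350 + 4723 = 347243 J = 347 kJ

q = 347 kJ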